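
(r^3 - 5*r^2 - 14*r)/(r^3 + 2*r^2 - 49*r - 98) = r/(r + 7)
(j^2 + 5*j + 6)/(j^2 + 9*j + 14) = (j + 3)/(j + 7)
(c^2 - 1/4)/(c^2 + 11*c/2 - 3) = (c + 1/2)/(c + 6)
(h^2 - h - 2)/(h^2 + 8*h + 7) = (h - 2)/(h + 7)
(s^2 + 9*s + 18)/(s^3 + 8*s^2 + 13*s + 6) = (s + 3)/(s^2 + 2*s + 1)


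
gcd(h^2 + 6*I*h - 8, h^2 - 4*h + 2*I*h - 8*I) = h + 2*I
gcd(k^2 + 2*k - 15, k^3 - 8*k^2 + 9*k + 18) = k - 3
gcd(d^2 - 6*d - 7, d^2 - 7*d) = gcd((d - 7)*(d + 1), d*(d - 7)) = d - 7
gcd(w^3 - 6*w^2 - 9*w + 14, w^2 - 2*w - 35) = w - 7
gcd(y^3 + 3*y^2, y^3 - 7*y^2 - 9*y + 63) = y + 3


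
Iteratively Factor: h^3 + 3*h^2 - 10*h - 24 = (h + 2)*(h^2 + h - 12) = (h + 2)*(h + 4)*(h - 3)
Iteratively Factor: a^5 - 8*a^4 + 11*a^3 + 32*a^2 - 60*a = (a + 2)*(a^4 - 10*a^3 + 31*a^2 - 30*a) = (a - 3)*(a + 2)*(a^3 - 7*a^2 + 10*a) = (a - 5)*(a - 3)*(a + 2)*(a^2 - 2*a) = (a - 5)*(a - 3)*(a - 2)*(a + 2)*(a)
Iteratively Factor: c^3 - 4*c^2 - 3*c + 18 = (c - 3)*(c^2 - c - 6) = (c - 3)^2*(c + 2)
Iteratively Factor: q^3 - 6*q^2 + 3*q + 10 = (q - 2)*(q^2 - 4*q - 5) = (q - 2)*(q + 1)*(q - 5)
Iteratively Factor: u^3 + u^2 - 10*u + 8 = (u - 2)*(u^2 + 3*u - 4) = (u - 2)*(u + 4)*(u - 1)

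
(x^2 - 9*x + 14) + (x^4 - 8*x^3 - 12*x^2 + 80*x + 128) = x^4 - 8*x^3 - 11*x^2 + 71*x + 142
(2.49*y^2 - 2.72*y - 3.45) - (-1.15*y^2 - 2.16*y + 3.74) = 3.64*y^2 - 0.56*y - 7.19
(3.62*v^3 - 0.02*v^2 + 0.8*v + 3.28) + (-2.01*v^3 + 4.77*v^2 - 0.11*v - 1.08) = 1.61*v^3 + 4.75*v^2 + 0.69*v + 2.2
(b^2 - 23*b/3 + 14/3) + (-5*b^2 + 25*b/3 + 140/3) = -4*b^2 + 2*b/3 + 154/3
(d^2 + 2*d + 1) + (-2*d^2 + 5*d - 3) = -d^2 + 7*d - 2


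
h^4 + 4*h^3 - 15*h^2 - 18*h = h*(h - 3)*(h + 1)*(h + 6)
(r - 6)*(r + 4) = r^2 - 2*r - 24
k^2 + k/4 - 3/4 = (k - 3/4)*(k + 1)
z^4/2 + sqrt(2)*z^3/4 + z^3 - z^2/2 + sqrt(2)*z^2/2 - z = z*(z/2 + 1)*(z - sqrt(2)/2)*(z + sqrt(2))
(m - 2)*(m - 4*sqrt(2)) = m^2 - 4*sqrt(2)*m - 2*m + 8*sqrt(2)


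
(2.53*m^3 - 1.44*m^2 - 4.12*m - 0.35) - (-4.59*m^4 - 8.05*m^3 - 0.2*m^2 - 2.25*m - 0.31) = 4.59*m^4 + 10.58*m^3 - 1.24*m^2 - 1.87*m - 0.04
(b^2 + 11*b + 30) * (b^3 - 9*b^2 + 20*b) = b^5 + 2*b^4 - 49*b^3 - 50*b^2 + 600*b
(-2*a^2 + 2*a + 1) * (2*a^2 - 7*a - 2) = -4*a^4 + 18*a^3 - 8*a^2 - 11*a - 2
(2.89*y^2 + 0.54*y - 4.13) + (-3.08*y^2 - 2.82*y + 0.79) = -0.19*y^2 - 2.28*y - 3.34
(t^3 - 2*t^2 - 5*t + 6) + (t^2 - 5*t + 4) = t^3 - t^2 - 10*t + 10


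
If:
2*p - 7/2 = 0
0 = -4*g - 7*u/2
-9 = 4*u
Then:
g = 63/32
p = 7/4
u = -9/4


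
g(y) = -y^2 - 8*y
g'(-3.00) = -2.00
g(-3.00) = 15.00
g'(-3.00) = -2.00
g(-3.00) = 15.00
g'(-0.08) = -7.84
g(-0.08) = 0.63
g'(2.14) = -12.28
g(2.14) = -21.70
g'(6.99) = -21.98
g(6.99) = -104.78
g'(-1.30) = -5.40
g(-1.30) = 8.71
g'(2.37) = -12.74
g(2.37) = -24.58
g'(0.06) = -8.12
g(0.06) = -0.48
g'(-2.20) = -3.60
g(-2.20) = 12.76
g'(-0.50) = -7.00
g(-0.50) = 3.75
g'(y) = -2*y - 8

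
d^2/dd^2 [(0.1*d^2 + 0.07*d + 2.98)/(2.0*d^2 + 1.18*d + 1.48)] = (0.088*d^3 + 69.744*d^2 + 40.9536*d - 9.149312)/(8.0*d^6 + 14.16*d^5 + 26.1144*d^4 + 22.599832*d^3 + 19.324656*d^2 + 7.754016*d + 3.241792)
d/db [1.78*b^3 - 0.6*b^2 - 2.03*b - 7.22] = 5.34*b^2 - 1.2*b - 2.03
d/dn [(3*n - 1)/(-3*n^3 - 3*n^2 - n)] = (18*n^3 - 6*n - 1)/(n^2*(9*n^4 + 18*n^3 + 15*n^2 + 6*n + 1))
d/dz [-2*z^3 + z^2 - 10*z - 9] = -6*z^2 + 2*z - 10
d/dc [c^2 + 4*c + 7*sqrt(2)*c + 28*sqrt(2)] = 2*c + 4 + 7*sqrt(2)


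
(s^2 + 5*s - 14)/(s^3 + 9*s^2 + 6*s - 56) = 1/(s + 4)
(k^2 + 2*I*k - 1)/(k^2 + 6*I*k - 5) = (k + I)/(k + 5*I)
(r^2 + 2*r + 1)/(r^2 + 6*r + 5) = (r + 1)/(r + 5)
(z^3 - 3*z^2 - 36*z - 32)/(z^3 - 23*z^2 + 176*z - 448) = (z^2 + 5*z + 4)/(z^2 - 15*z + 56)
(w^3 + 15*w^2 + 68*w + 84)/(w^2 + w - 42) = (w^2 + 8*w + 12)/(w - 6)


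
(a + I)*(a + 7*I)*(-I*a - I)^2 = -a^4 - 2*a^3 - 8*I*a^3 + 6*a^2 - 16*I*a^2 + 14*a - 8*I*a + 7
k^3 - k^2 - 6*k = k*(k - 3)*(k + 2)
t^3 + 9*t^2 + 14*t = t*(t + 2)*(t + 7)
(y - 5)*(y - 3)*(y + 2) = y^3 - 6*y^2 - y + 30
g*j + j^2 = j*(g + j)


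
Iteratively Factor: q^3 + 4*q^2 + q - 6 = (q + 3)*(q^2 + q - 2) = (q + 2)*(q + 3)*(q - 1)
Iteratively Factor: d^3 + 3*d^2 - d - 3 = (d + 3)*(d^2 - 1) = (d + 1)*(d + 3)*(d - 1)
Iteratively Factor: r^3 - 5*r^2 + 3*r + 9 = (r - 3)*(r^2 - 2*r - 3) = (r - 3)*(r + 1)*(r - 3)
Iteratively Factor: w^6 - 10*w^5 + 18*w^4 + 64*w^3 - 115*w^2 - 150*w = (w - 5)*(w^5 - 5*w^4 - 7*w^3 + 29*w^2 + 30*w) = (w - 5)*(w - 3)*(w^4 - 2*w^3 - 13*w^2 - 10*w) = w*(w - 5)*(w - 3)*(w^3 - 2*w^2 - 13*w - 10) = w*(w - 5)*(w - 3)*(w + 2)*(w^2 - 4*w - 5) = w*(w - 5)^2*(w - 3)*(w + 2)*(w + 1)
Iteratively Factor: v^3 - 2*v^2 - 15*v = (v - 5)*(v^2 + 3*v) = v*(v - 5)*(v + 3)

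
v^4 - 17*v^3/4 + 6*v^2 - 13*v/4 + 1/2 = (v - 2)*(v - 1)^2*(v - 1/4)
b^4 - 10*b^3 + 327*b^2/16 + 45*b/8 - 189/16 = (b - 7)*(b - 3)*(b - 3/4)*(b + 3/4)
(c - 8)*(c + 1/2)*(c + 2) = c^3 - 11*c^2/2 - 19*c - 8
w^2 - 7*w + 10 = (w - 5)*(w - 2)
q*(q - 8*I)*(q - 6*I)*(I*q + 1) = I*q^4 + 15*q^3 - 62*I*q^2 - 48*q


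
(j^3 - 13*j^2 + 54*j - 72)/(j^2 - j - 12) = (j^2 - 9*j + 18)/(j + 3)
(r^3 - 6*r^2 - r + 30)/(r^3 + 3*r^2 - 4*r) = (r^3 - 6*r^2 - r + 30)/(r*(r^2 + 3*r - 4))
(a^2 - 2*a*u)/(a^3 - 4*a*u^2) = 1/(a + 2*u)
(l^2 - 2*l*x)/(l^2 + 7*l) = (l - 2*x)/(l + 7)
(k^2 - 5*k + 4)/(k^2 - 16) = (k - 1)/(k + 4)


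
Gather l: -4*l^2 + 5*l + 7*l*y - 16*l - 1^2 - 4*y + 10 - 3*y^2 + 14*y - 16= -4*l^2 + l*(7*y - 11) - 3*y^2 + 10*y - 7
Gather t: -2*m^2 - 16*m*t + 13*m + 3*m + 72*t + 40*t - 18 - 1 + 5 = -2*m^2 + 16*m + t*(112 - 16*m) - 14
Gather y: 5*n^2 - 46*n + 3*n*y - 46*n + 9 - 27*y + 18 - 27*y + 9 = 5*n^2 - 92*n + y*(3*n - 54) + 36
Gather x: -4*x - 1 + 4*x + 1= 0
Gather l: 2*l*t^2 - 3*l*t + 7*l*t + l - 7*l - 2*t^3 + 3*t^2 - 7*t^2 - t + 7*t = l*(2*t^2 + 4*t - 6) - 2*t^3 - 4*t^2 + 6*t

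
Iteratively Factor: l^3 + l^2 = (l)*(l^2 + l) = l*(l + 1)*(l)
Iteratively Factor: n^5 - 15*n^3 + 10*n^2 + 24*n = (n - 2)*(n^4 + 2*n^3 - 11*n^2 - 12*n) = n*(n - 2)*(n^3 + 2*n^2 - 11*n - 12) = n*(n - 2)*(n + 1)*(n^2 + n - 12) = n*(n - 2)*(n + 1)*(n + 4)*(n - 3)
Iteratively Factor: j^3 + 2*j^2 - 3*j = (j)*(j^2 + 2*j - 3) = j*(j - 1)*(j + 3)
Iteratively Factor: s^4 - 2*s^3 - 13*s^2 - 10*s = (s)*(s^3 - 2*s^2 - 13*s - 10) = s*(s - 5)*(s^2 + 3*s + 2) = s*(s - 5)*(s + 1)*(s + 2)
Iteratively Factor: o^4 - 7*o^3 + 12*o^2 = (o - 3)*(o^3 - 4*o^2) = o*(o - 3)*(o^2 - 4*o) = o^2*(o - 3)*(o - 4)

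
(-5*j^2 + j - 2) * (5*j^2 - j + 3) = -25*j^4 + 10*j^3 - 26*j^2 + 5*j - 6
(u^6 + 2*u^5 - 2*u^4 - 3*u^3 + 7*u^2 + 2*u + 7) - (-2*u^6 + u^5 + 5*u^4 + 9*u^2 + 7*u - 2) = 3*u^6 + u^5 - 7*u^4 - 3*u^3 - 2*u^2 - 5*u + 9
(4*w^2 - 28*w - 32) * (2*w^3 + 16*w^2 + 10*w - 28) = 8*w^5 + 8*w^4 - 472*w^3 - 904*w^2 + 464*w + 896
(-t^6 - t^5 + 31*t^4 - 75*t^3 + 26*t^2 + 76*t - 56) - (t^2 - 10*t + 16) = -t^6 - t^5 + 31*t^4 - 75*t^3 + 25*t^2 + 86*t - 72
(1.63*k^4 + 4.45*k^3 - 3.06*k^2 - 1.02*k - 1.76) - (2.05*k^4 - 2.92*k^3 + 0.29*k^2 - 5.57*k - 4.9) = -0.42*k^4 + 7.37*k^3 - 3.35*k^2 + 4.55*k + 3.14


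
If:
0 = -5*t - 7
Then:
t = -7/5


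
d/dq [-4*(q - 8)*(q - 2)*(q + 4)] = -12*q^2 + 48*q + 96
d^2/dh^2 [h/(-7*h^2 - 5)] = 14*h*(15 - 7*h^2)/(7*h^2 + 5)^3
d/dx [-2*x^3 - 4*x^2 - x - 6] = -6*x^2 - 8*x - 1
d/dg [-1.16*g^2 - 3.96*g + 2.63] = -2.32*g - 3.96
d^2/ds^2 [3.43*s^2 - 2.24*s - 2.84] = 6.86000000000000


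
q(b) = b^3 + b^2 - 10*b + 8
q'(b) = 3*b^2 + 2*b - 10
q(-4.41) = -14.22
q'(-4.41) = 39.52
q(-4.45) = -15.82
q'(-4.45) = 40.51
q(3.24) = 20.11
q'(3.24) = 27.97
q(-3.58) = 10.73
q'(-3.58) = 21.29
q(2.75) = 8.86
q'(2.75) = 18.19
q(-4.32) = -10.76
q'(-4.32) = 37.35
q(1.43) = -1.33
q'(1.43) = -1.01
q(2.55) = 5.58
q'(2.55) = 14.61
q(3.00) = 14.00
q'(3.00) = 23.00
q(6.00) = 200.00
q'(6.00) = 110.00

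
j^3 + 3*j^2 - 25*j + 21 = (j - 3)*(j - 1)*(j + 7)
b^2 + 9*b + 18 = (b + 3)*(b + 6)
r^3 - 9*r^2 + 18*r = r*(r - 6)*(r - 3)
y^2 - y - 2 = (y - 2)*(y + 1)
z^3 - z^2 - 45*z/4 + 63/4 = (z - 3)*(z - 3/2)*(z + 7/2)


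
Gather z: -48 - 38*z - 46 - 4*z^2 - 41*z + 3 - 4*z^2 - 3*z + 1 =-8*z^2 - 82*z - 90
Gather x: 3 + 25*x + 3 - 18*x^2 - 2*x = -18*x^2 + 23*x + 6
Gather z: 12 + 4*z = 4*z + 12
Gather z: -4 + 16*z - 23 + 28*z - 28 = 44*z - 55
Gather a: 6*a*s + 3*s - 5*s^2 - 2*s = 6*a*s - 5*s^2 + s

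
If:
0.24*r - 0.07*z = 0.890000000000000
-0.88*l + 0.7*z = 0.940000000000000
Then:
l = 0.795454545454545*z - 1.06818181818182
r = 0.291666666666667*z + 3.70833333333333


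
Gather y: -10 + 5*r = 5*r - 10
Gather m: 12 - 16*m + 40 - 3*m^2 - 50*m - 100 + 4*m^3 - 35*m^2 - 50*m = 4*m^3 - 38*m^2 - 116*m - 48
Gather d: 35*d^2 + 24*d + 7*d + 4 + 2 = 35*d^2 + 31*d + 6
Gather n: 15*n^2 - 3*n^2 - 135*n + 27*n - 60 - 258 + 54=12*n^2 - 108*n - 264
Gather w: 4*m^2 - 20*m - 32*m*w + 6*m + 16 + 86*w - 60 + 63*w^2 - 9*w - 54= 4*m^2 - 14*m + 63*w^2 + w*(77 - 32*m) - 98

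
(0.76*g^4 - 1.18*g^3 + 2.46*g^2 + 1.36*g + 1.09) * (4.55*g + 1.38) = 3.458*g^5 - 4.3202*g^4 + 9.5646*g^3 + 9.5828*g^2 + 6.8363*g + 1.5042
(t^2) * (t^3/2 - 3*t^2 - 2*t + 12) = t^5/2 - 3*t^4 - 2*t^3 + 12*t^2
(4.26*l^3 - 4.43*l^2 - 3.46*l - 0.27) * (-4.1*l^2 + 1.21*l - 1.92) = -17.466*l^5 + 23.3176*l^4 + 0.646499999999998*l^3 + 5.426*l^2 + 6.3165*l + 0.5184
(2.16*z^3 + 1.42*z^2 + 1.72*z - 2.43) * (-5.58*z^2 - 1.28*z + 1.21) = -12.0528*z^5 - 10.6884*z^4 - 8.8016*z^3 + 13.076*z^2 + 5.1916*z - 2.9403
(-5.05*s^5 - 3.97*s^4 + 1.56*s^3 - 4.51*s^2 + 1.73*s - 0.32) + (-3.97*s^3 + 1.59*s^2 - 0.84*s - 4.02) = -5.05*s^5 - 3.97*s^4 - 2.41*s^3 - 2.92*s^2 + 0.89*s - 4.34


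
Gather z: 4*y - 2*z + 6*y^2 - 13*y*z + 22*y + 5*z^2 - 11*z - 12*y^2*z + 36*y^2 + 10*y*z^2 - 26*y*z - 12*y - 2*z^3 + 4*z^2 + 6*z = 42*y^2 + 14*y - 2*z^3 + z^2*(10*y + 9) + z*(-12*y^2 - 39*y - 7)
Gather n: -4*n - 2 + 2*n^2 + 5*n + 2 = 2*n^2 + n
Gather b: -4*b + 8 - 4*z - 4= -4*b - 4*z + 4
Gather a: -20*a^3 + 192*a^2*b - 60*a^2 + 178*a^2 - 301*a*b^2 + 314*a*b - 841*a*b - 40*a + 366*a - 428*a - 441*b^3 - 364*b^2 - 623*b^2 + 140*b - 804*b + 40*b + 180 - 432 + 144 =-20*a^3 + a^2*(192*b + 118) + a*(-301*b^2 - 527*b - 102) - 441*b^3 - 987*b^2 - 624*b - 108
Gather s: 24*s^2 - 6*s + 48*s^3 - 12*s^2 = 48*s^3 + 12*s^2 - 6*s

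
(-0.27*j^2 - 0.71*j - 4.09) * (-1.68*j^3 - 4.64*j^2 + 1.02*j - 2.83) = 0.4536*j^5 + 2.4456*j^4 + 9.8902*j^3 + 19.0175*j^2 - 2.1625*j + 11.5747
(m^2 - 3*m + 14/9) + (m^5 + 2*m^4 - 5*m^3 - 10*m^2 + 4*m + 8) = m^5 + 2*m^4 - 5*m^3 - 9*m^2 + m + 86/9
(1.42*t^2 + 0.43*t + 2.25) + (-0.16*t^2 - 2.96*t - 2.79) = 1.26*t^2 - 2.53*t - 0.54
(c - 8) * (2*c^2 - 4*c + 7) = 2*c^3 - 20*c^2 + 39*c - 56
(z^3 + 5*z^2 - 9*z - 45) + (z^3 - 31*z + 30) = 2*z^3 + 5*z^2 - 40*z - 15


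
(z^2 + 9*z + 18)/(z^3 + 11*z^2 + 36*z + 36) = 1/(z + 2)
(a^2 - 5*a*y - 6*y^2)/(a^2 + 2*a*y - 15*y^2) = (a^2 - 5*a*y - 6*y^2)/(a^2 + 2*a*y - 15*y^2)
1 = 1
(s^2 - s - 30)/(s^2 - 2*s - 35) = (s - 6)/(s - 7)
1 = 1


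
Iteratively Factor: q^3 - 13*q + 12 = (q - 1)*(q^2 + q - 12) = (q - 1)*(q + 4)*(q - 3)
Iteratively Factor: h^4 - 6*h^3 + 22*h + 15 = (h - 3)*(h^3 - 3*h^2 - 9*h - 5) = (h - 3)*(h + 1)*(h^2 - 4*h - 5) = (h - 3)*(h + 1)^2*(h - 5)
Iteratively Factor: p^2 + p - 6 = (p - 2)*(p + 3)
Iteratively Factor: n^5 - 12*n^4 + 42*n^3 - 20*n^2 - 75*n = (n + 1)*(n^4 - 13*n^3 + 55*n^2 - 75*n) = n*(n + 1)*(n^3 - 13*n^2 + 55*n - 75) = n*(n - 3)*(n + 1)*(n^2 - 10*n + 25) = n*(n - 5)*(n - 3)*(n + 1)*(n - 5)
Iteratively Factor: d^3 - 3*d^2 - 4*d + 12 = (d + 2)*(d^2 - 5*d + 6) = (d - 3)*(d + 2)*(d - 2)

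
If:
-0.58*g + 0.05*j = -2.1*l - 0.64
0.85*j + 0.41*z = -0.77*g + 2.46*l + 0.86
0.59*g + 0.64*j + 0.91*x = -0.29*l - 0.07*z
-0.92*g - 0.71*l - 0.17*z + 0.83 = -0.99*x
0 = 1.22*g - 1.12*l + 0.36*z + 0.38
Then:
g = 0.49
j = 1.59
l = -0.21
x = -1.11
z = -3.36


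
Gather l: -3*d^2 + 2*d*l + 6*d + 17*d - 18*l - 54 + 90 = -3*d^2 + 23*d + l*(2*d - 18) + 36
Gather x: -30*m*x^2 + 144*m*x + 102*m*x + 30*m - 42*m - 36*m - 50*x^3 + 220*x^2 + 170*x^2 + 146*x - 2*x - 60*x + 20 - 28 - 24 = -48*m - 50*x^3 + x^2*(390 - 30*m) + x*(246*m + 84) - 32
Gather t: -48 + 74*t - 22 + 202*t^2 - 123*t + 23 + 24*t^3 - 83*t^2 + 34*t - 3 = 24*t^3 + 119*t^2 - 15*t - 50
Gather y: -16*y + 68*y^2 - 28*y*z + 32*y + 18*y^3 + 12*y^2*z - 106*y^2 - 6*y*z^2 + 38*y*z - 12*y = 18*y^3 + y^2*(12*z - 38) + y*(-6*z^2 + 10*z + 4)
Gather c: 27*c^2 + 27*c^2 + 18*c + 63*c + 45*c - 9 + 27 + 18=54*c^2 + 126*c + 36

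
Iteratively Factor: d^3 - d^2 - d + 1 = (d - 1)*(d^2 - 1) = (d - 1)*(d + 1)*(d - 1)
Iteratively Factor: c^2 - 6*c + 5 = (c - 1)*(c - 5)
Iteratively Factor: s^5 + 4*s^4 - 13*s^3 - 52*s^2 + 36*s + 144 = (s + 4)*(s^4 - 13*s^2 + 36) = (s + 2)*(s + 4)*(s^3 - 2*s^2 - 9*s + 18) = (s - 2)*(s + 2)*(s + 4)*(s^2 - 9) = (s - 3)*(s - 2)*(s + 2)*(s + 4)*(s + 3)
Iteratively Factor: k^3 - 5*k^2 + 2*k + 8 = (k + 1)*(k^2 - 6*k + 8) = (k - 4)*(k + 1)*(k - 2)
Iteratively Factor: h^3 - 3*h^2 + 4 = (h - 2)*(h^2 - h - 2) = (h - 2)*(h + 1)*(h - 2)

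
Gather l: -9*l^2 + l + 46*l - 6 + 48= -9*l^2 + 47*l + 42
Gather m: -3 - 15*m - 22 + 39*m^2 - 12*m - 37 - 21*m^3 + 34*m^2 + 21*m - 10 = -21*m^3 + 73*m^2 - 6*m - 72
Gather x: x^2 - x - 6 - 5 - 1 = x^2 - x - 12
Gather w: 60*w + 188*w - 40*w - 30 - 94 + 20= 208*w - 104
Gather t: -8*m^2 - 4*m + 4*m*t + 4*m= -8*m^2 + 4*m*t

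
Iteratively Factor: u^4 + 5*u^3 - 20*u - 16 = (u - 2)*(u^3 + 7*u^2 + 14*u + 8) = (u - 2)*(u + 4)*(u^2 + 3*u + 2) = (u - 2)*(u + 1)*(u + 4)*(u + 2)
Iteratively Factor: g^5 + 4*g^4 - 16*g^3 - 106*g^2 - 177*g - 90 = (g + 3)*(g^4 + g^3 - 19*g^2 - 49*g - 30) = (g + 2)*(g + 3)*(g^3 - g^2 - 17*g - 15) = (g - 5)*(g + 2)*(g + 3)*(g^2 + 4*g + 3) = (g - 5)*(g + 2)*(g + 3)^2*(g + 1)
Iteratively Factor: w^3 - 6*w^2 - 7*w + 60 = (w - 5)*(w^2 - w - 12) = (w - 5)*(w - 4)*(w + 3)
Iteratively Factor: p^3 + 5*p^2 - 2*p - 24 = (p + 4)*(p^2 + p - 6) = (p - 2)*(p + 4)*(p + 3)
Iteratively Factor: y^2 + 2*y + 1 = (y + 1)*(y + 1)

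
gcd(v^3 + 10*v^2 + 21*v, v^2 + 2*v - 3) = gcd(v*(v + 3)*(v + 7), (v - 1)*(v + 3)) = v + 3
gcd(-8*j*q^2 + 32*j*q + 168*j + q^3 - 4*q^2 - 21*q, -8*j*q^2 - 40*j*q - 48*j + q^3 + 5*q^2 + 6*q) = -8*j*q - 24*j + q^2 + 3*q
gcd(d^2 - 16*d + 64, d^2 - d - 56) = d - 8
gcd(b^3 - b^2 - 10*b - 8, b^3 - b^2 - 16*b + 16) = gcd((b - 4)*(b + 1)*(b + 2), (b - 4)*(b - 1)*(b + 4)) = b - 4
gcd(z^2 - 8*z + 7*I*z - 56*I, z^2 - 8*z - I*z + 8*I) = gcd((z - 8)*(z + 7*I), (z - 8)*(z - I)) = z - 8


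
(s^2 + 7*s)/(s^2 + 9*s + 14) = s/(s + 2)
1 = 1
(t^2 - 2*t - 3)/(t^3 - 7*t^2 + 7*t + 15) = 1/(t - 5)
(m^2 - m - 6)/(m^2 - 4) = (m - 3)/(m - 2)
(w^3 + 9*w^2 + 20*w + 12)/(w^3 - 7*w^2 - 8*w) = (w^2 + 8*w + 12)/(w*(w - 8))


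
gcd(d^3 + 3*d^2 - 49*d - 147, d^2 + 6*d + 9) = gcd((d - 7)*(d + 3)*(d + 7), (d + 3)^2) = d + 3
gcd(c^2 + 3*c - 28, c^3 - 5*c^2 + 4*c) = c - 4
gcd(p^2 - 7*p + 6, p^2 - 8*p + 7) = p - 1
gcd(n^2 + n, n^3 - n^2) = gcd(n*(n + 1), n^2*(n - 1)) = n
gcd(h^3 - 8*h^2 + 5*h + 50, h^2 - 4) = h + 2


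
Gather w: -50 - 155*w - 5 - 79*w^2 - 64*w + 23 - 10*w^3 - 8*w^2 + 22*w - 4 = -10*w^3 - 87*w^2 - 197*w - 36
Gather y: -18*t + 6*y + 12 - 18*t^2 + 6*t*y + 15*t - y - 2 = -18*t^2 - 3*t + y*(6*t + 5) + 10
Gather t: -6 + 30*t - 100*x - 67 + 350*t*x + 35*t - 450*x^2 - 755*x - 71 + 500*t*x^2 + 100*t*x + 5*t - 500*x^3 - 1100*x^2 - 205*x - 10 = t*(500*x^2 + 450*x + 70) - 500*x^3 - 1550*x^2 - 1060*x - 154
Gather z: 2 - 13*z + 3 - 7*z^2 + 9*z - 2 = -7*z^2 - 4*z + 3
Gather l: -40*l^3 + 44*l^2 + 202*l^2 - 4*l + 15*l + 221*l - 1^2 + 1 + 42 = -40*l^3 + 246*l^2 + 232*l + 42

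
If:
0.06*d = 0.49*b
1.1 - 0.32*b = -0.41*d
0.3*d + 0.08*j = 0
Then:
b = -0.36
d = -2.97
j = 11.12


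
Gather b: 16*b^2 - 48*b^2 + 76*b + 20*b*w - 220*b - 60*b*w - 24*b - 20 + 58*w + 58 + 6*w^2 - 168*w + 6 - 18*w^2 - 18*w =-32*b^2 + b*(-40*w - 168) - 12*w^2 - 128*w + 44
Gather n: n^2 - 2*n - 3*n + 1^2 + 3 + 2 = n^2 - 5*n + 6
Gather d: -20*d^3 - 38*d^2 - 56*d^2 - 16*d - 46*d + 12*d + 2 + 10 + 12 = -20*d^3 - 94*d^2 - 50*d + 24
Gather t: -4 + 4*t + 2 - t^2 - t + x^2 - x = -t^2 + 3*t + x^2 - x - 2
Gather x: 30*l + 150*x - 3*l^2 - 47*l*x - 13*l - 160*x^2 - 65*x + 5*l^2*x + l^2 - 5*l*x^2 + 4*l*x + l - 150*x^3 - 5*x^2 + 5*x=-2*l^2 + 18*l - 150*x^3 + x^2*(-5*l - 165) + x*(5*l^2 - 43*l + 90)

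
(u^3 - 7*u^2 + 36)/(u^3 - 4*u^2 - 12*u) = (u - 3)/u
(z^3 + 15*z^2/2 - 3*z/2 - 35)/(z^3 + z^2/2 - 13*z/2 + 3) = (2*z^2 + 19*z + 35)/(2*z^2 + 5*z - 3)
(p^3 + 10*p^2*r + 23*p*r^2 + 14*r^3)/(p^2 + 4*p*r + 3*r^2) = (p^2 + 9*p*r + 14*r^2)/(p + 3*r)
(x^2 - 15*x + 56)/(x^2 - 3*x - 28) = (x - 8)/(x + 4)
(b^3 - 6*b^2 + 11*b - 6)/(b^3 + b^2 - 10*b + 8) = (b - 3)/(b + 4)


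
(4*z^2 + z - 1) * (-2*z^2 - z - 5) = -8*z^4 - 6*z^3 - 19*z^2 - 4*z + 5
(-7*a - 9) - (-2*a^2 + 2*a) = 2*a^2 - 9*a - 9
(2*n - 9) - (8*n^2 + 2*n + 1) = -8*n^2 - 10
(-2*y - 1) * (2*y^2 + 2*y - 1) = -4*y^3 - 6*y^2 + 1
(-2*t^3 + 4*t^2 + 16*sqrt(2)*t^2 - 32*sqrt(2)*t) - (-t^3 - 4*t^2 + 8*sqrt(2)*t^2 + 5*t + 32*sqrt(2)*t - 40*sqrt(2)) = -t^3 + 8*t^2 + 8*sqrt(2)*t^2 - 64*sqrt(2)*t - 5*t + 40*sqrt(2)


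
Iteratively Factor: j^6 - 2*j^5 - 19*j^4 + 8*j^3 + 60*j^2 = (j)*(j^5 - 2*j^4 - 19*j^3 + 8*j^2 + 60*j) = j*(j - 2)*(j^4 - 19*j^2 - 30*j) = j*(j - 5)*(j - 2)*(j^3 + 5*j^2 + 6*j) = j^2*(j - 5)*(j - 2)*(j^2 + 5*j + 6) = j^2*(j - 5)*(j - 2)*(j + 3)*(j + 2)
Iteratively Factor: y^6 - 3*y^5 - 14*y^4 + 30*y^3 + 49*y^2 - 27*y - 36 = (y + 3)*(y^5 - 6*y^4 + 4*y^3 + 18*y^2 - 5*y - 12) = (y + 1)*(y + 3)*(y^4 - 7*y^3 + 11*y^2 + 7*y - 12) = (y - 3)*(y + 1)*(y + 3)*(y^3 - 4*y^2 - y + 4) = (y - 4)*(y - 3)*(y + 1)*(y + 3)*(y^2 - 1) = (y - 4)*(y - 3)*(y + 1)^2*(y + 3)*(y - 1)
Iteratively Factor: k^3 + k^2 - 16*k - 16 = (k - 4)*(k^2 + 5*k + 4) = (k - 4)*(k + 1)*(k + 4)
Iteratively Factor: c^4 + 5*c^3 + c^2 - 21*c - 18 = (c + 3)*(c^3 + 2*c^2 - 5*c - 6) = (c + 1)*(c + 3)*(c^2 + c - 6) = (c - 2)*(c + 1)*(c + 3)*(c + 3)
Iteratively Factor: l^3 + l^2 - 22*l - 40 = (l + 2)*(l^2 - l - 20) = (l - 5)*(l + 2)*(l + 4)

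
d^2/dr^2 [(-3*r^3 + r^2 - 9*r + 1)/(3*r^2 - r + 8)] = 2*(-9*r^3 + 27*r^2 + 63*r - 31)/(27*r^6 - 27*r^5 + 225*r^4 - 145*r^3 + 600*r^2 - 192*r + 512)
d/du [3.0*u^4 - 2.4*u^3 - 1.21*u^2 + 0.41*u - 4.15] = 12.0*u^3 - 7.2*u^2 - 2.42*u + 0.41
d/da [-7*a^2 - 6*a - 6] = -14*a - 6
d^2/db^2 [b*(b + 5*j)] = 2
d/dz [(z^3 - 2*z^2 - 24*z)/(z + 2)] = 2*(z^3 + 2*z^2 - 4*z - 24)/(z^2 + 4*z + 4)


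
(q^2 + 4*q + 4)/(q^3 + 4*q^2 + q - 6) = (q + 2)/(q^2 + 2*q - 3)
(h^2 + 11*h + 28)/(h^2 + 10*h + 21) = (h + 4)/(h + 3)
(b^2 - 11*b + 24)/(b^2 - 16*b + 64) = (b - 3)/(b - 8)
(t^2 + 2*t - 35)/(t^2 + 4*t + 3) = (t^2 + 2*t - 35)/(t^2 + 4*t + 3)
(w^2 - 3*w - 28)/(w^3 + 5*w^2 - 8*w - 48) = (w - 7)/(w^2 + w - 12)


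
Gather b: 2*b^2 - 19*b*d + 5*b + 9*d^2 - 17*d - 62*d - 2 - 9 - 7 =2*b^2 + b*(5 - 19*d) + 9*d^2 - 79*d - 18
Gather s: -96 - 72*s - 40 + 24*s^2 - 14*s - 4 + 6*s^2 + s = 30*s^2 - 85*s - 140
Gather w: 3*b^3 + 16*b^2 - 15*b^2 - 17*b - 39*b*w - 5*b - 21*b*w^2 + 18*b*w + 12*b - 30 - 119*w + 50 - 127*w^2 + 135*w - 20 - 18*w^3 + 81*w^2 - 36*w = 3*b^3 + b^2 - 10*b - 18*w^3 + w^2*(-21*b - 46) + w*(-21*b - 20)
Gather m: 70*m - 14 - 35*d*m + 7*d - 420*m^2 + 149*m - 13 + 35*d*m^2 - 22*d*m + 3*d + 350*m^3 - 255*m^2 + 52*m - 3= 10*d + 350*m^3 + m^2*(35*d - 675) + m*(271 - 57*d) - 30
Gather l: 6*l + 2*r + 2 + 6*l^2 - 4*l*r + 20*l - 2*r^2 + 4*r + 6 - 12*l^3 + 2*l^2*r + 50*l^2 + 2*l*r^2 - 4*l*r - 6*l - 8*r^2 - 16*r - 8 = -12*l^3 + l^2*(2*r + 56) + l*(2*r^2 - 8*r + 20) - 10*r^2 - 10*r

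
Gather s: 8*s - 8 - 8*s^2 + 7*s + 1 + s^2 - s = -7*s^2 + 14*s - 7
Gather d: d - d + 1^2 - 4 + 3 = 0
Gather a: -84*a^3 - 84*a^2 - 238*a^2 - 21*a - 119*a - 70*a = -84*a^3 - 322*a^2 - 210*a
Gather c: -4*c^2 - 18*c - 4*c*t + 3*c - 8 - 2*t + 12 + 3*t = -4*c^2 + c*(-4*t - 15) + t + 4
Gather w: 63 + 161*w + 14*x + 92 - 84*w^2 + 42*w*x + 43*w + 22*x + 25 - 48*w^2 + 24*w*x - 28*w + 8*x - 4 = -132*w^2 + w*(66*x + 176) + 44*x + 176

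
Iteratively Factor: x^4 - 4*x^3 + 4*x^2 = (x)*(x^3 - 4*x^2 + 4*x) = x*(x - 2)*(x^2 - 2*x) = x^2*(x - 2)*(x - 2)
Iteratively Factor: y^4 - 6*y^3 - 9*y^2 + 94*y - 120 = (y - 5)*(y^3 - y^2 - 14*y + 24) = (y - 5)*(y - 3)*(y^2 + 2*y - 8) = (y - 5)*(y - 3)*(y - 2)*(y + 4)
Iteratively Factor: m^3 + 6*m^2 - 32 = (m + 4)*(m^2 + 2*m - 8) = (m + 4)^2*(m - 2)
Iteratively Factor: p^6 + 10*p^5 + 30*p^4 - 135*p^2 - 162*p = (p + 3)*(p^5 + 7*p^4 + 9*p^3 - 27*p^2 - 54*p) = (p + 3)^2*(p^4 + 4*p^3 - 3*p^2 - 18*p) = (p + 3)^3*(p^3 + p^2 - 6*p) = p*(p + 3)^3*(p^2 + p - 6) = p*(p - 2)*(p + 3)^3*(p + 3)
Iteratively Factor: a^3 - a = (a + 1)*(a^2 - a) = a*(a + 1)*(a - 1)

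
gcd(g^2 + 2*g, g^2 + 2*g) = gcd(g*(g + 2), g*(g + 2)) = g^2 + 2*g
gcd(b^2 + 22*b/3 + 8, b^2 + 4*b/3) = b + 4/3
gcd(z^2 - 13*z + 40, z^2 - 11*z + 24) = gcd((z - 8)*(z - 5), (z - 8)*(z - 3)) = z - 8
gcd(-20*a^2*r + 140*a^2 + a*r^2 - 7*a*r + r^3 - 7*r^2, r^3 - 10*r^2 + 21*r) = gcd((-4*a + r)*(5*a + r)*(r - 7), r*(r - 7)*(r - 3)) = r - 7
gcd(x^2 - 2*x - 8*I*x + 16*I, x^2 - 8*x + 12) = x - 2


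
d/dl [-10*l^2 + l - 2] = 1 - 20*l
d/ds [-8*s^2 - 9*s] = -16*s - 9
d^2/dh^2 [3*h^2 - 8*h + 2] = 6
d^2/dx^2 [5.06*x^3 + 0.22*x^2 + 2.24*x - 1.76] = 30.36*x + 0.44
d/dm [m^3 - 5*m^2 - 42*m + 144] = 3*m^2 - 10*m - 42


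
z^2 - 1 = (z - 1)*(z + 1)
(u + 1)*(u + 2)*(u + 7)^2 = u^4 + 17*u^3 + 93*u^2 + 175*u + 98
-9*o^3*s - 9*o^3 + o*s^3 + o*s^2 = (-3*o + s)*(3*o + s)*(o*s + o)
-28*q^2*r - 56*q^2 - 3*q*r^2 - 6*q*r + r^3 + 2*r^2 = (-7*q + r)*(4*q + r)*(r + 2)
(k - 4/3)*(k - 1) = k^2 - 7*k/3 + 4/3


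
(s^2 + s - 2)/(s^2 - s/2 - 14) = 2*(-s^2 - s + 2)/(-2*s^2 + s + 28)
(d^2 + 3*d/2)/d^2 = (d + 3/2)/d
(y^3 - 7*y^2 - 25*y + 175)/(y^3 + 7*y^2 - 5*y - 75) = (y^2 - 12*y + 35)/(y^2 + 2*y - 15)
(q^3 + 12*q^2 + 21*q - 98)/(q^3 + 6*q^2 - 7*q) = (q^2 + 5*q - 14)/(q*(q - 1))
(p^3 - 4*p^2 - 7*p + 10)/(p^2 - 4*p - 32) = (-p^3 + 4*p^2 + 7*p - 10)/(-p^2 + 4*p + 32)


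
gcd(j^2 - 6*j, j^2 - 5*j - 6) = j - 6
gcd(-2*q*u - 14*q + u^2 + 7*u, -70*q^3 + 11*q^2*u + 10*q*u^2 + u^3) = 2*q - u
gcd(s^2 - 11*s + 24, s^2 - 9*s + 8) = s - 8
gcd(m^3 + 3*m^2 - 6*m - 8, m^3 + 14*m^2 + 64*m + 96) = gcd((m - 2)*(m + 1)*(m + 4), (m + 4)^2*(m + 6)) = m + 4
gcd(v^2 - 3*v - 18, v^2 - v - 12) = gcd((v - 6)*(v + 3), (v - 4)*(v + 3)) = v + 3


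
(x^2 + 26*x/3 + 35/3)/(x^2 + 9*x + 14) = (x + 5/3)/(x + 2)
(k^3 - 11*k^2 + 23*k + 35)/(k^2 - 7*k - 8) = (k^2 - 12*k + 35)/(k - 8)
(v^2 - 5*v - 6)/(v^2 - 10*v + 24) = (v + 1)/(v - 4)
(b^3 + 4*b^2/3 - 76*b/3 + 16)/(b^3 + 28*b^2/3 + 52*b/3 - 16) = (b - 4)/(b + 4)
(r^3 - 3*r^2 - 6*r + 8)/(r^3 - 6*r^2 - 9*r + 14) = (r - 4)/(r - 7)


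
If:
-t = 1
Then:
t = -1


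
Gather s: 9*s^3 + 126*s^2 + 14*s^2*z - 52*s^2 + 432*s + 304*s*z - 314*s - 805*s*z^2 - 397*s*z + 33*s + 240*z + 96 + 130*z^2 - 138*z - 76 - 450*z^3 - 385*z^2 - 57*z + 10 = 9*s^3 + s^2*(14*z + 74) + s*(-805*z^2 - 93*z + 151) - 450*z^3 - 255*z^2 + 45*z + 30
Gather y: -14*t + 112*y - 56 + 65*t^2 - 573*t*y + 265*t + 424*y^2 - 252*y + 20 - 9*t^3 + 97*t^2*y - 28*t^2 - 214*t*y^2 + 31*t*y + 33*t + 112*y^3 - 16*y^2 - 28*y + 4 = -9*t^3 + 37*t^2 + 284*t + 112*y^3 + y^2*(408 - 214*t) + y*(97*t^2 - 542*t - 168) - 32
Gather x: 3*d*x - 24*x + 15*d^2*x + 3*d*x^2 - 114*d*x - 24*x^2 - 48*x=x^2*(3*d - 24) + x*(15*d^2 - 111*d - 72)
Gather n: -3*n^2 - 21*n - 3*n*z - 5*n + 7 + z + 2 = -3*n^2 + n*(-3*z - 26) + z + 9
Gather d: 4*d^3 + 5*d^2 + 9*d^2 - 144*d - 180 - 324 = 4*d^3 + 14*d^2 - 144*d - 504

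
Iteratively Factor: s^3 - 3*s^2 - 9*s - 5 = (s - 5)*(s^2 + 2*s + 1) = (s - 5)*(s + 1)*(s + 1)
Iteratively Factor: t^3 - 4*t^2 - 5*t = (t)*(t^2 - 4*t - 5) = t*(t - 5)*(t + 1)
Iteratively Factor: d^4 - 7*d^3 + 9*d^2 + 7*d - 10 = (d + 1)*(d^3 - 8*d^2 + 17*d - 10) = (d - 5)*(d + 1)*(d^2 - 3*d + 2) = (d - 5)*(d - 1)*(d + 1)*(d - 2)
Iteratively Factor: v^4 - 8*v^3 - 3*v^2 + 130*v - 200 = (v + 4)*(v^3 - 12*v^2 + 45*v - 50) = (v - 5)*(v + 4)*(v^2 - 7*v + 10) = (v - 5)*(v - 2)*(v + 4)*(v - 5)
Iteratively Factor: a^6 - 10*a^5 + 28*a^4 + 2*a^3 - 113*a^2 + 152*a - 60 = (a - 1)*(a^5 - 9*a^4 + 19*a^3 + 21*a^2 - 92*a + 60) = (a - 5)*(a - 1)*(a^4 - 4*a^3 - a^2 + 16*a - 12) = (a - 5)*(a - 2)*(a - 1)*(a^3 - 2*a^2 - 5*a + 6) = (a - 5)*(a - 2)*(a - 1)*(a + 2)*(a^2 - 4*a + 3) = (a - 5)*(a - 2)*(a - 1)^2*(a + 2)*(a - 3)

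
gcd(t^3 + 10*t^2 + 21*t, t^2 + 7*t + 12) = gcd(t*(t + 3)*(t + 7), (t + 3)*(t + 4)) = t + 3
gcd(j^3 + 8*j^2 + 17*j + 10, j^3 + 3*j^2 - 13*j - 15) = j^2 + 6*j + 5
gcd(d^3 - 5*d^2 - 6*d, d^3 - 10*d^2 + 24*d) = d^2 - 6*d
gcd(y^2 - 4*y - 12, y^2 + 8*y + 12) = y + 2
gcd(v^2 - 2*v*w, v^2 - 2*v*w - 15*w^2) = 1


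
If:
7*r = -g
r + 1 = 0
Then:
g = 7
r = -1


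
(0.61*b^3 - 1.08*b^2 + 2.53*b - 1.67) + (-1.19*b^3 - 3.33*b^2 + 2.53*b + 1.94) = -0.58*b^3 - 4.41*b^2 + 5.06*b + 0.27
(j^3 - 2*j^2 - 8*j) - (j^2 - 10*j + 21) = j^3 - 3*j^2 + 2*j - 21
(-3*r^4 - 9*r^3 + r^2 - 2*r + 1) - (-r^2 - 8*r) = -3*r^4 - 9*r^3 + 2*r^2 + 6*r + 1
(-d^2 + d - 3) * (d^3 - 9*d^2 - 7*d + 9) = -d^5 + 10*d^4 - 5*d^3 + 11*d^2 + 30*d - 27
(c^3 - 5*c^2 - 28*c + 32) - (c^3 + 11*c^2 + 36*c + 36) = -16*c^2 - 64*c - 4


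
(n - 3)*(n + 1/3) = n^2 - 8*n/3 - 1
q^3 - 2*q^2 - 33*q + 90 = (q - 5)*(q - 3)*(q + 6)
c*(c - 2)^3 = c^4 - 6*c^3 + 12*c^2 - 8*c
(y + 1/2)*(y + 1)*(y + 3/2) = y^3 + 3*y^2 + 11*y/4 + 3/4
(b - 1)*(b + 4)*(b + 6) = b^3 + 9*b^2 + 14*b - 24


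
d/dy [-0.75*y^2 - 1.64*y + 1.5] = -1.5*y - 1.64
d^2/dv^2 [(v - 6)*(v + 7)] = 2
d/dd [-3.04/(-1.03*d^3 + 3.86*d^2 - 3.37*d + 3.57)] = (-9.3936*d^2 + 23.4688*d - 10.2448)/(1.03*d^3 - 3.86*d^2 + 3.37*d - 3.57)^2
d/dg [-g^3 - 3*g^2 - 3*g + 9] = -3*g^2 - 6*g - 3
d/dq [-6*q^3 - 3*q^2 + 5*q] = -18*q^2 - 6*q + 5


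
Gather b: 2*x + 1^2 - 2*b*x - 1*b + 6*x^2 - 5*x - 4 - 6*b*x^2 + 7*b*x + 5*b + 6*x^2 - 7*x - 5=b*(-6*x^2 + 5*x + 4) + 12*x^2 - 10*x - 8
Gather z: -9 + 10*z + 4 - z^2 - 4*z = -z^2 + 6*z - 5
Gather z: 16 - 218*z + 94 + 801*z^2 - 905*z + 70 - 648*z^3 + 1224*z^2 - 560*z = -648*z^3 + 2025*z^2 - 1683*z + 180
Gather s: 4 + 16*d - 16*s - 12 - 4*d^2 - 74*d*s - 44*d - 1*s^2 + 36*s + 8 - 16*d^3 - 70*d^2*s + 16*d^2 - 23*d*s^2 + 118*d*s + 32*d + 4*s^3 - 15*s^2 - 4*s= -16*d^3 + 12*d^2 + 4*d + 4*s^3 + s^2*(-23*d - 16) + s*(-70*d^2 + 44*d + 16)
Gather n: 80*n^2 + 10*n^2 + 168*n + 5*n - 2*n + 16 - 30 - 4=90*n^2 + 171*n - 18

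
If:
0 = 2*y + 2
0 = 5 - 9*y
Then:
No Solution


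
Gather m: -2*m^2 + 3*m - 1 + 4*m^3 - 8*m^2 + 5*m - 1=4*m^3 - 10*m^2 + 8*m - 2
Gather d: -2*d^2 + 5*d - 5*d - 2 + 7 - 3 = 2 - 2*d^2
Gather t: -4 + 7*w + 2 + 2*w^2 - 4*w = 2*w^2 + 3*w - 2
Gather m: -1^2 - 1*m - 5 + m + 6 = 0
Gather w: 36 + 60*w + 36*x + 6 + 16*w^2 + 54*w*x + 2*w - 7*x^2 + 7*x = 16*w^2 + w*(54*x + 62) - 7*x^2 + 43*x + 42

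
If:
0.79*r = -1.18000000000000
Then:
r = -1.49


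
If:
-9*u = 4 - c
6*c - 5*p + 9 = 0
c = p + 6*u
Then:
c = 1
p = 3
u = -1/3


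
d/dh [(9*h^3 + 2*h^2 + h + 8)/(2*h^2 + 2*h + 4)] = (9*h^4 + 18*h^3 + 55*h^2 - 8*h - 6)/(2*(h^4 + 2*h^3 + 5*h^2 + 4*h + 4))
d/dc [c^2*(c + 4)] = c*(3*c + 8)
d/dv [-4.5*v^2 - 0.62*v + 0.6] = -9.0*v - 0.62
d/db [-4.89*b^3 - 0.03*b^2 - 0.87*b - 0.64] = -14.67*b^2 - 0.06*b - 0.87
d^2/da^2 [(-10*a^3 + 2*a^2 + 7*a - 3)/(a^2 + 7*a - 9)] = 2*(-587*a^3 + 1935*a^2 - 2304*a + 429)/(a^6 + 21*a^5 + 120*a^4 - 35*a^3 - 1080*a^2 + 1701*a - 729)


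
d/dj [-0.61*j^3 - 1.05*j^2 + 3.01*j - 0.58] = -1.83*j^2 - 2.1*j + 3.01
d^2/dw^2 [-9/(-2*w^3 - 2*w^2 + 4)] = 9*(w^2*(3*w + 2)^2 - (3*w + 1)*(w^3 + w^2 - 2))/(w^3 + w^2 - 2)^3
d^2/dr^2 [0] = 0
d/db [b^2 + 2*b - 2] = 2*b + 2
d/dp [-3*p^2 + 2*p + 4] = 2 - 6*p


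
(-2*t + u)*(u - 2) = -2*t*u + 4*t + u^2 - 2*u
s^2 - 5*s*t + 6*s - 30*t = (s + 6)*(s - 5*t)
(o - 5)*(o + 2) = o^2 - 3*o - 10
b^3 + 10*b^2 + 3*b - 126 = (b - 3)*(b + 6)*(b + 7)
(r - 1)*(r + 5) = r^2 + 4*r - 5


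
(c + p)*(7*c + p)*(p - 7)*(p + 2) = 7*c^2*p^2 - 35*c^2*p - 98*c^2 + 8*c*p^3 - 40*c*p^2 - 112*c*p + p^4 - 5*p^3 - 14*p^2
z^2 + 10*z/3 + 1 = (z + 1/3)*(z + 3)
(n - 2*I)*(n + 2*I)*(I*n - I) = I*n^3 - I*n^2 + 4*I*n - 4*I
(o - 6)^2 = o^2 - 12*o + 36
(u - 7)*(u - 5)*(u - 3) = u^3 - 15*u^2 + 71*u - 105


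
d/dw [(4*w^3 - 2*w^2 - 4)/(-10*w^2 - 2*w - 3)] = 4*(-10*w^4 - 4*w^3 - 8*w^2 - 17*w - 2)/(100*w^4 + 40*w^3 + 64*w^2 + 12*w + 9)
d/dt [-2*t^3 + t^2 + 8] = 2*t*(1 - 3*t)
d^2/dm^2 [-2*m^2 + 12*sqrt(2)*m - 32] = -4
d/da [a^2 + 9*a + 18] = 2*a + 9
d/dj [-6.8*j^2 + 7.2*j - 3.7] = 7.2 - 13.6*j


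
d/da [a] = 1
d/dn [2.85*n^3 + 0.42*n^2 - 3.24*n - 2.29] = 8.55*n^2 + 0.84*n - 3.24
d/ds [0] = 0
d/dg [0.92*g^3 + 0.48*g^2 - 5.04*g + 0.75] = 2.76*g^2 + 0.96*g - 5.04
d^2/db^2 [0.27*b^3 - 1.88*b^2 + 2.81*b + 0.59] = 1.62*b - 3.76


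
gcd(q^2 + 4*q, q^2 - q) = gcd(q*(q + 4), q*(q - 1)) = q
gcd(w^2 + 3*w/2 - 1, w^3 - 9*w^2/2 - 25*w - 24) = w + 2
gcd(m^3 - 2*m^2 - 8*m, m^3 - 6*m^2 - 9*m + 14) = m + 2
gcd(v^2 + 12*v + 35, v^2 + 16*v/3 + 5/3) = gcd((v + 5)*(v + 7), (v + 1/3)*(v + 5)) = v + 5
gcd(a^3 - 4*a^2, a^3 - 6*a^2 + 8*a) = a^2 - 4*a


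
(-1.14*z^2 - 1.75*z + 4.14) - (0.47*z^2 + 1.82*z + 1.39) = -1.61*z^2 - 3.57*z + 2.75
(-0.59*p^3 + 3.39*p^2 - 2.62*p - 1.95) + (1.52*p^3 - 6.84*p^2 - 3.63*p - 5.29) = 0.93*p^3 - 3.45*p^2 - 6.25*p - 7.24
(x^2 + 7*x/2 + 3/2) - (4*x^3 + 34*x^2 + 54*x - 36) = -4*x^3 - 33*x^2 - 101*x/2 + 75/2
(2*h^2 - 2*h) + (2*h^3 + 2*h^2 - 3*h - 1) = 2*h^3 + 4*h^2 - 5*h - 1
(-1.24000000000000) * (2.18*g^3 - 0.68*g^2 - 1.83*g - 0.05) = -2.7032*g^3 + 0.8432*g^2 + 2.2692*g + 0.062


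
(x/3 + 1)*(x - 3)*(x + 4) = x^3/3 + 4*x^2/3 - 3*x - 12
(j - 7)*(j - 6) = j^2 - 13*j + 42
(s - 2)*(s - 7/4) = s^2 - 15*s/4 + 7/2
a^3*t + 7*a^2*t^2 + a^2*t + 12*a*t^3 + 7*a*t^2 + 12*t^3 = (a + 3*t)*(a + 4*t)*(a*t + t)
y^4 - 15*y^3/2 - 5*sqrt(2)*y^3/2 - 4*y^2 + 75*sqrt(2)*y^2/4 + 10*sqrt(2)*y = y*(y - 8)*(y + 1/2)*(y - 5*sqrt(2)/2)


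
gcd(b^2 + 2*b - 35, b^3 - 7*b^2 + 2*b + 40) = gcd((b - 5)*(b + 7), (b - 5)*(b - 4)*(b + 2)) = b - 5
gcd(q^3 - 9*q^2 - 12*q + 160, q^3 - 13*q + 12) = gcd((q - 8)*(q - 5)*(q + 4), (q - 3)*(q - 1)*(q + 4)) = q + 4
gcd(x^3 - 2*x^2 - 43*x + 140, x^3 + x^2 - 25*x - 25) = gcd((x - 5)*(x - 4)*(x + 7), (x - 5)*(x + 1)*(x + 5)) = x - 5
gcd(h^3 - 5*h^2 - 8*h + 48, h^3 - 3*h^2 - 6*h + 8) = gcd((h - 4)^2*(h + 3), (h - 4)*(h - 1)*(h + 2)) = h - 4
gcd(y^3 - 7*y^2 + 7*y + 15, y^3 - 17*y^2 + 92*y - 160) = y - 5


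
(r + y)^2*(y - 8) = r^2*y - 8*r^2 + 2*r*y^2 - 16*r*y + y^3 - 8*y^2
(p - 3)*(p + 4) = p^2 + p - 12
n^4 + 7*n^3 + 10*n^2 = n^2*(n + 2)*(n + 5)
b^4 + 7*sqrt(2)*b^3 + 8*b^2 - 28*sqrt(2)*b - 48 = (b - 2)*(b + 2)*(b + sqrt(2))*(b + 6*sqrt(2))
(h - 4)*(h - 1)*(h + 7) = h^3 + 2*h^2 - 31*h + 28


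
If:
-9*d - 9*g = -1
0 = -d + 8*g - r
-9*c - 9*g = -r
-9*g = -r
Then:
No Solution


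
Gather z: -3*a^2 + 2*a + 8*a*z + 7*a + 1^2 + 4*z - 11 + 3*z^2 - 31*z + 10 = -3*a^2 + 9*a + 3*z^2 + z*(8*a - 27)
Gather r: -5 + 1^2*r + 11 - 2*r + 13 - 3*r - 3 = 16 - 4*r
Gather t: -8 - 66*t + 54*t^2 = 54*t^2 - 66*t - 8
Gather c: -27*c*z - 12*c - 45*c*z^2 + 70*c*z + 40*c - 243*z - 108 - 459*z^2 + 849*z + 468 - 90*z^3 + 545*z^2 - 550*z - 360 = c*(-45*z^2 + 43*z + 28) - 90*z^3 + 86*z^2 + 56*z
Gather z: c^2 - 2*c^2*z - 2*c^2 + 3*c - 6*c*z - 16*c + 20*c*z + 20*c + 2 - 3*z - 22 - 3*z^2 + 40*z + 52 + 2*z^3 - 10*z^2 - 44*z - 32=-c^2 + 7*c + 2*z^3 - 13*z^2 + z*(-2*c^2 + 14*c - 7)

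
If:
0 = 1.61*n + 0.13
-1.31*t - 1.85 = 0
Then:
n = -0.08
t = -1.41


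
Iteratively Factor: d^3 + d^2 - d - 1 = (d + 1)*(d^2 - 1) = (d + 1)^2*(d - 1)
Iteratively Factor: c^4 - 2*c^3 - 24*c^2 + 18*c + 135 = (c + 3)*(c^3 - 5*c^2 - 9*c + 45) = (c - 3)*(c + 3)*(c^2 - 2*c - 15) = (c - 3)*(c + 3)^2*(c - 5)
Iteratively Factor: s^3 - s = (s)*(s^2 - 1) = s*(s - 1)*(s + 1)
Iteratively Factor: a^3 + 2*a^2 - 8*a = (a - 2)*(a^2 + 4*a) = a*(a - 2)*(a + 4)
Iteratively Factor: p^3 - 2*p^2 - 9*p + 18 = (p + 3)*(p^2 - 5*p + 6) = (p - 2)*(p + 3)*(p - 3)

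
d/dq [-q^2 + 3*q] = 3 - 2*q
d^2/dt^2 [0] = 0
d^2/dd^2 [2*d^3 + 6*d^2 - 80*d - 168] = 12*d + 12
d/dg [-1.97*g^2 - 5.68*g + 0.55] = -3.94*g - 5.68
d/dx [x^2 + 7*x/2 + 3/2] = 2*x + 7/2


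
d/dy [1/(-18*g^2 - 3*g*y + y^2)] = (3*g - 2*y)/(18*g^2 + 3*g*y - y^2)^2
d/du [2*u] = 2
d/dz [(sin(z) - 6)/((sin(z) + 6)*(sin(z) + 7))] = (12*sin(z) + cos(z)^2 + 119)*cos(z)/((sin(z) + 6)^2*(sin(z) + 7)^2)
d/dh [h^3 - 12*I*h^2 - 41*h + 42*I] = 3*h^2 - 24*I*h - 41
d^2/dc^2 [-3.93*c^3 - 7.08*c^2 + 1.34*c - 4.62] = -23.58*c - 14.16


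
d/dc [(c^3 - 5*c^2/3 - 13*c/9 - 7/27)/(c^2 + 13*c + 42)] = (27*c^4 + 702*c^3 + 2856*c^2 - 3766*c - 1547)/(27*(c^4 + 26*c^3 + 253*c^2 + 1092*c + 1764))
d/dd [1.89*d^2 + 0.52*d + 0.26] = 3.78*d + 0.52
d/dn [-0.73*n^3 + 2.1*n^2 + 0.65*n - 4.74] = -2.19*n^2 + 4.2*n + 0.65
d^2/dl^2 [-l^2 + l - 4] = -2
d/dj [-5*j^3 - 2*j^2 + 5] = j*(-15*j - 4)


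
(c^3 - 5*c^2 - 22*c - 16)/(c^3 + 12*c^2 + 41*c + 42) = (c^2 - 7*c - 8)/(c^2 + 10*c + 21)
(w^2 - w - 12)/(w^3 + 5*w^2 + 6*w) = (w - 4)/(w*(w + 2))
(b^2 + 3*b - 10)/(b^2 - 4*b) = (b^2 + 3*b - 10)/(b*(b - 4))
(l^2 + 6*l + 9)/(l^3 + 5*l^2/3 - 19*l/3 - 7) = 3*(l + 3)/(3*l^2 - 4*l - 7)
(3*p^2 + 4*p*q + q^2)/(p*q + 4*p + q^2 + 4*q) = (3*p + q)/(q + 4)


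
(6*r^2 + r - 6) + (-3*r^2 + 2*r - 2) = 3*r^2 + 3*r - 8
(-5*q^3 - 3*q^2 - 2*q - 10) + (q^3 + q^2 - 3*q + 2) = -4*q^3 - 2*q^2 - 5*q - 8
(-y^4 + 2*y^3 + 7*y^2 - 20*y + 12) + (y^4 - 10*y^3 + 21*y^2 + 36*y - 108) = -8*y^3 + 28*y^2 + 16*y - 96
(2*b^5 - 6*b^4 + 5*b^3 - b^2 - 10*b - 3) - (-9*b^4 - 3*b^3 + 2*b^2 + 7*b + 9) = 2*b^5 + 3*b^4 + 8*b^3 - 3*b^2 - 17*b - 12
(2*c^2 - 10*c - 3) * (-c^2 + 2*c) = -2*c^4 + 14*c^3 - 17*c^2 - 6*c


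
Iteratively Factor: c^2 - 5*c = (c)*(c - 5)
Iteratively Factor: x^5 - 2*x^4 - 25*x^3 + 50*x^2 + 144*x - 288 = (x - 2)*(x^4 - 25*x^2 + 144) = (x - 4)*(x - 2)*(x^3 + 4*x^2 - 9*x - 36) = (x - 4)*(x - 3)*(x - 2)*(x^2 + 7*x + 12) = (x - 4)*(x - 3)*(x - 2)*(x + 4)*(x + 3)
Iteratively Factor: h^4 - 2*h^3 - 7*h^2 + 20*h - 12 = (h + 3)*(h^3 - 5*h^2 + 8*h - 4) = (h - 2)*(h + 3)*(h^2 - 3*h + 2) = (h - 2)^2*(h + 3)*(h - 1)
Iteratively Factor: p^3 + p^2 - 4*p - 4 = (p + 2)*(p^2 - p - 2) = (p - 2)*(p + 2)*(p + 1)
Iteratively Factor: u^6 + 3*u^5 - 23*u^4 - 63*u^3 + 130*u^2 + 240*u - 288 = (u - 4)*(u^5 + 7*u^4 + 5*u^3 - 43*u^2 - 42*u + 72) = (u - 4)*(u - 2)*(u^4 + 9*u^3 + 23*u^2 + 3*u - 36) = (u - 4)*(u - 2)*(u - 1)*(u^3 + 10*u^2 + 33*u + 36) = (u - 4)*(u - 2)*(u - 1)*(u + 3)*(u^2 + 7*u + 12) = (u - 4)*(u - 2)*(u - 1)*(u + 3)*(u + 4)*(u + 3)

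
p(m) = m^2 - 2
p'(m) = 2*m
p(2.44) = 3.95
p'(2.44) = 4.88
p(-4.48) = 18.07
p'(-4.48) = -8.96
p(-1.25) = -0.44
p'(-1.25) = -2.50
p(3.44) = 9.83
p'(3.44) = 6.88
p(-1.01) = -0.98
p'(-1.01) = -2.02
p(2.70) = 5.29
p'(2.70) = 5.40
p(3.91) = 13.29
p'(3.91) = 7.82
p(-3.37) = 9.36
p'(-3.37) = -6.74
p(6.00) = 34.00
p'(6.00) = 12.00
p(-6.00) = 34.00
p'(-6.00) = -12.00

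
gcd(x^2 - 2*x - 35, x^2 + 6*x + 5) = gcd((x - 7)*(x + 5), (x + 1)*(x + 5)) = x + 5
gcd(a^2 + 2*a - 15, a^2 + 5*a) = a + 5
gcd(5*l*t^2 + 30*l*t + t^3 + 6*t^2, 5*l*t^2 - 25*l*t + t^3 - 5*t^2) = 5*l*t + t^2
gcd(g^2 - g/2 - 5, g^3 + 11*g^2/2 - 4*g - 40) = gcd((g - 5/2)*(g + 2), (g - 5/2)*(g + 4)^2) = g - 5/2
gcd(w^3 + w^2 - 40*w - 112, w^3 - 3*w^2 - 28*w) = w^2 - 3*w - 28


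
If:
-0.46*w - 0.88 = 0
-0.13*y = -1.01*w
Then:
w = -1.91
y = -14.86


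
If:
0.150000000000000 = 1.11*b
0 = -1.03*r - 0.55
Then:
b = 0.14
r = -0.53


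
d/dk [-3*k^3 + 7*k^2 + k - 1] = -9*k^2 + 14*k + 1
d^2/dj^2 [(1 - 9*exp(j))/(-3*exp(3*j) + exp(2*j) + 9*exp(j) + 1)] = (324*exp(6*j) - 162*exp(5*j) + 1014*exp(4*j) + 320*exp(3*j) - 108*exp(2*j) - 158*exp(j) + 18)*exp(j)/(27*exp(9*j) - 27*exp(8*j) - 234*exp(7*j) + 134*exp(6*j) + 720*exp(5*j) - 84*exp(4*j) - 774*exp(3*j) - 246*exp(2*j) - 27*exp(j) - 1)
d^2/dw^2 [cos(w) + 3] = -cos(w)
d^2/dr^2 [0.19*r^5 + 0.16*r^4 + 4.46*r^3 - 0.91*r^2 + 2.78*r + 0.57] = 3.8*r^3 + 1.92*r^2 + 26.76*r - 1.82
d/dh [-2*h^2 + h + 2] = 1 - 4*h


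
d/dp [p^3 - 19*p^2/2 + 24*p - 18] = 3*p^2 - 19*p + 24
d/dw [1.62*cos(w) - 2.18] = -1.62*sin(w)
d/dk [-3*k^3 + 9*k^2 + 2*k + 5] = -9*k^2 + 18*k + 2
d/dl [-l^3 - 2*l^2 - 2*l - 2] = -3*l^2 - 4*l - 2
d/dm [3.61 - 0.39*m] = -0.390000000000000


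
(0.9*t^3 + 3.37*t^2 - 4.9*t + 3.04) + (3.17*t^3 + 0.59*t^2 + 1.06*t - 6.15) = 4.07*t^3 + 3.96*t^2 - 3.84*t - 3.11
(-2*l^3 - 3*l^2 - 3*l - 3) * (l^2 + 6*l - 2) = -2*l^5 - 15*l^4 - 17*l^3 - 15*l^2 - 12*l + 6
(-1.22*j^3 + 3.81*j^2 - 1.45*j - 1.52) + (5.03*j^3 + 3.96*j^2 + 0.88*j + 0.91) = 3.81*j^3 + 7.77*j^2 - 0.57*j - 0.61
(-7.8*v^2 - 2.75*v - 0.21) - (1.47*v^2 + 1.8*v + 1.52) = -9.27*v^2 - 4.55*v - 1.73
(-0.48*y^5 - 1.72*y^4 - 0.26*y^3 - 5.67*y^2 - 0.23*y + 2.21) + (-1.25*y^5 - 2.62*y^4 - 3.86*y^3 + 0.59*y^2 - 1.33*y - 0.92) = -1.73*y^5 - 4.34*y^4 - 4.12*y^3 - 5.08*y^2 - 1.56*y + 1.29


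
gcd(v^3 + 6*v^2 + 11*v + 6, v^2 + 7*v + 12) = v + 3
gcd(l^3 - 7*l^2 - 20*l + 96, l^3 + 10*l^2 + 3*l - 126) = l - 3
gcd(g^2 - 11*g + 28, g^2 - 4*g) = g - 4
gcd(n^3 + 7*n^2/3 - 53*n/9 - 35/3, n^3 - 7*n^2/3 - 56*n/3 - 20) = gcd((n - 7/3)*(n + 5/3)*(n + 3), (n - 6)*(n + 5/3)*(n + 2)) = n + 5/3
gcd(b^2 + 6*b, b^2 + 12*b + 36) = b + 6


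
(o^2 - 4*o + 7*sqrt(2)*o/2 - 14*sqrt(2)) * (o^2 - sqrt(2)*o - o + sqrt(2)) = o^4 - 5*o^3 + 5*sqrt(2)*o^3/2 - 25*sqrt(2)*o^2/2 - 3*o^2 + 10*sqrt(2)*o + 35*o - 28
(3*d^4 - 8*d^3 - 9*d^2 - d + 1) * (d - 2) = 3*d^5 - 14*d^4 + 7*d^3 + 17*d^2 + 3*d - 2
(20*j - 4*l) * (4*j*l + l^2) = 80*j^2*l + 4*j*l^2 - 4*l^3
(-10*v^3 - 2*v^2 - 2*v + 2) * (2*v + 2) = -20*v^4 - 24*v^3 - 8*v^2 + 4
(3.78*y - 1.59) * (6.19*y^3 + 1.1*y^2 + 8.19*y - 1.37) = 23.3982*y^4 - 5.6841*y^3 + 29.2092*y^2 - 18.2007*y + 2.1783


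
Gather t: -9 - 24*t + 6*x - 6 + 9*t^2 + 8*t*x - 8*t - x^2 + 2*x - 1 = 9*t^2 + t*(8*x - 32) - x^2 + 8*x - 16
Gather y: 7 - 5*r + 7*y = -5*r + 7*y + 7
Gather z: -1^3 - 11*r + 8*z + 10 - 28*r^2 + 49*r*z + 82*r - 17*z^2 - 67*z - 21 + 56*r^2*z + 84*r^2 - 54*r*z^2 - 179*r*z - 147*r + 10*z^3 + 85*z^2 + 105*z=56*r^2 - 76*r + 10*z^3 + z^2*(68 - 54*r) + z*(56*r^2 - 130*r + 46) - 12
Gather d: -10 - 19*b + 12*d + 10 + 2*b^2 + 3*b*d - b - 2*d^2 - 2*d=2*b^2 - 20*b - 2*d^2 + d*(3*b + 10)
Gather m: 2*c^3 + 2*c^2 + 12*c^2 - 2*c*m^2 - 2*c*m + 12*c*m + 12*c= 2*c^3 + 14*c^2 - 2*c*m^2 + 10*c*m + 12*c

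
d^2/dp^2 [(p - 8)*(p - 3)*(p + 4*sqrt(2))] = 6*p - 22 + 8*sqrt(2)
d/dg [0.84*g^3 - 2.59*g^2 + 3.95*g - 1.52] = 2.52*g^2 - 5.18*g + 3.95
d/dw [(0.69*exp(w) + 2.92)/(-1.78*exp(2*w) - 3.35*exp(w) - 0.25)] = (1.2282*exp(2*w) + 10.3952*exp(w) + 9.6095)*exp(w)/(3.1684*exp(4*w) + 11.926*exp(3*w) + 12.1125*exp(2*w) + 1.675*exp(w) + 0.0625)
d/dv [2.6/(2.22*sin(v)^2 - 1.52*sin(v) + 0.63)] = (3.952 - 11.544*sin(v))*cos(v)/(2.22*sin(v)^2 - 1.52*sin(v) + 0.63)^2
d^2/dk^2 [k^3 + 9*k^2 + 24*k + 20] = 6*k + 18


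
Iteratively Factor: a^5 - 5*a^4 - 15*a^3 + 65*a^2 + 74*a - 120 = (a - 5)*(a^4 - 15*a^2 - 10*a + 24) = (a - 5)*(a - 1)*(a^3 + a^2 - 14*a - 24) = (a - 5)*(a - 4)*(a - 1)*(a^2 + 5*a + 6) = (a - 5)*(a - 4)*(a - 1)*(a + 2)*(a + 3)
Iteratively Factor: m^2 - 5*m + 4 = (m - 4)*(m - 1)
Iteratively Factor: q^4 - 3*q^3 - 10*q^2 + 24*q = (q - 2)*(q^3 - q^2 - 12*q) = (q - 4)*(q - 2)*(q^2 + 3*q) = q*(q - 4)*(q - 2)*(q + 3)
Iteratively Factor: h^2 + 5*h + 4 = (h + 4)*(h + 1)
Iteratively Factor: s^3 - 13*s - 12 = (s + 3)*(s^2 - 3*s - 4) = (s - 4)*(s + 3)*(s + 1)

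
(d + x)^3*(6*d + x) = 6*d^4 + 19*d^3*x + 21*d^2*x^2 + 9*d*x^3 + x^4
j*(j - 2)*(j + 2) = j^3 - 4*j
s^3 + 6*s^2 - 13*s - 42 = (s - 3)*(s + 2)*(s + 7)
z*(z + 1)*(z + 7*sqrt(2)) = z^3 + z^2 + 7*sqrt(2)*z^2 + 7*sqrt(2)*z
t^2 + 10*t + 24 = (t + 4)*(t + 6)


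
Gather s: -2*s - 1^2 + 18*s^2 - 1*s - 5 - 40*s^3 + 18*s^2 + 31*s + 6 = -40*s^3 + 36*s^2 + 28*s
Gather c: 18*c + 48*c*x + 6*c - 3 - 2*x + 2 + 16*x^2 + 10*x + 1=c*(48*x + 24) + 16*x^2 + 8*x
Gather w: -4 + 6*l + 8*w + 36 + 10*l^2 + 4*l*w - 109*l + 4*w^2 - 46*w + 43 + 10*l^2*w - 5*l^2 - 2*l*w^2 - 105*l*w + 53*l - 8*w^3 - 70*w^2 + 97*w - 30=5*l^2 - 50*l - 8*w^3 + w^2*(-2*l - 66) + w*(10*l^2 - 101*l + 59) + 45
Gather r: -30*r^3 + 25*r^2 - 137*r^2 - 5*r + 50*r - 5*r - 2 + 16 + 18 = -30*r^3 - 112*r^2 + 40*r + 32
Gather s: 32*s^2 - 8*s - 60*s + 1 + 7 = 32*s^2 - 68*s + 8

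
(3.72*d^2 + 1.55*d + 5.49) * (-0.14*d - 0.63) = -0.5208*d^3 - 2.5606*d^2 - 1.7451*d - 3.4587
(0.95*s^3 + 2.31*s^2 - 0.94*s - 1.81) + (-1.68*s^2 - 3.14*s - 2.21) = 0.95*s^3 + 0.63*s^2 - 4.08*s - 4.02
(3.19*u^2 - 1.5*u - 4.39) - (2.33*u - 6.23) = 3.19*u^2 - 3.83*u + 1.84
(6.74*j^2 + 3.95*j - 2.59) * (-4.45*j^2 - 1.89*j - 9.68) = -29.993*j^4 - 30.3161*j^3 - 61.1832*j^2 - 33.3409*j + 25.0712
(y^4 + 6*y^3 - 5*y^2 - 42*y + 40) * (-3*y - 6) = -3*y^5 - 24*y^4 - 21*y^3 + 156*y^2 + 132*y - 240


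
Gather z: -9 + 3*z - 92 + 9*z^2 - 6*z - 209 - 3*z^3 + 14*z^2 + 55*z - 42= -3*z^3 + 23*z^2 + 52*z - 352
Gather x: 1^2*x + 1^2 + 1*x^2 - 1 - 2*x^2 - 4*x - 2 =-x^2 - 3*x - 2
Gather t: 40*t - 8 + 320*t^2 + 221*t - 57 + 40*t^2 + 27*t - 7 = 360*t^2 + 288*t - 72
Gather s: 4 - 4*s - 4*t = -4*s - 4*t + 4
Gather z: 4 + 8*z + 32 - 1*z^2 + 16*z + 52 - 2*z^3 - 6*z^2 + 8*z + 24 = -2*z^3 - 7*z^2 + 32*z + 112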